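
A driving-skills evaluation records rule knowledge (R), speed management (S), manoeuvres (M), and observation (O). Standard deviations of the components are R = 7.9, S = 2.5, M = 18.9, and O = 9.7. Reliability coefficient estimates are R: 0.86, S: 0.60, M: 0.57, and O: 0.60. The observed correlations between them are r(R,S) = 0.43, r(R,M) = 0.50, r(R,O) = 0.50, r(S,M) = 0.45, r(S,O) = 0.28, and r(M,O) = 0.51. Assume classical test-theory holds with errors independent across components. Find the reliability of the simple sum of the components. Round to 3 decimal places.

0.799

Var(R+S+M+O) = 7.9² + 2.5² + 18.9² + 9.7² + 2·[7.9·2.5·0.43 + 7.9·18.9·0.50 + 7.9·9.7·0.50 + 2.5·18.9·0.45 + 2.5·9.7·0.28 + 18.9·9.7·0.51] = 519.96 + 486.027 = 1005.99.
Because errors are independent across components, Cov(Tᵢ,Tⱼ) = Cov(Xᵢ,Xⱼ); the off-diagonal part of the true-score variance is the same as above.
True-score variance = [7.9²·0.86 + 2.5²·0.60 + 18.9²·0.57 + 9.7²·0.60] + 486.027 = 317.486 + 486.027 = 803.513.
Reliability = 803.513 / 1005.99 = 0.799.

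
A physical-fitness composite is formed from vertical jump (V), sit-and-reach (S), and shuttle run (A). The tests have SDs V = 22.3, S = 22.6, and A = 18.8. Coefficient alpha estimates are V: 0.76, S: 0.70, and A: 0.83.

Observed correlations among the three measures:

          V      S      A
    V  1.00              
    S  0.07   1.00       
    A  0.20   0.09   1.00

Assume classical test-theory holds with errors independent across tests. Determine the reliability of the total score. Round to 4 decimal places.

0.8015

Var(V+S+A) = 22.3² + 22.6² + 18.8² + 2·[22.3·22.6·0.07 + 22.3·18.8·0.20 + 22.6·18.8·0.09] = 1361.49 + 314.732 = 1676.22.
Under uncorrelated errors the observed covariances equal the true-score covariances, so only the own-variance terms attenuate.
True-score variance = [22.3²·0.76 + 22.6²·0.70 + 18.8²·0.83] + 314.732 = 1028.83 + 314.732 = 1343.56.
Reliability = 1343.56 / 1676.22 = 0.8015.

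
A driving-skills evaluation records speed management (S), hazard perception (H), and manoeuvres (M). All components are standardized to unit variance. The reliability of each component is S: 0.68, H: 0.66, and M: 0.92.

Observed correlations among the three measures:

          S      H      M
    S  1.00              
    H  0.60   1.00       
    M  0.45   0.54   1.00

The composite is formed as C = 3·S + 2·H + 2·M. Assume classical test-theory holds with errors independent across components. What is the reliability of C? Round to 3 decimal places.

0.866

Var(C) = 3² + 2² + 2² + 2·[6·0.60 + 6·0.45 + 4·0.54] = 17 + 16.92 = 33.92.
Because errors are independent across components, Cov(Tᵢ,Tⱼ) = Cov(Xᵢ,Xⱼ); the off-diagonal part of the true-score variance is the same as above.
True-score variance = [3²·0.68 + 2²·0.66 + 2²·0.92] + 16.92 = 12.44 + 16.92 = 29.36.
Reliability = 29.36 / 33.92 = 0.866.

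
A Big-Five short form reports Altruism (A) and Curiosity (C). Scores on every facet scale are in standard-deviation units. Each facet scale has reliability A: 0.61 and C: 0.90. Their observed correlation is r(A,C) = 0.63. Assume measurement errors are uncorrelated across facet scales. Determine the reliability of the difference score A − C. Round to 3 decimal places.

0.338

Var(A−C) = 1 + 1 − 2·0.63 = 2 − 1.26 = 0.74.
Because errors are independent across components, Cov(Tᵢ,Tⱼ) = Cov(Xᵢ,Xⱼ); the off-diagonal part of the true-score variance is the same as above.
True-score variance = [0.61 + 0.90] − 1.26 = 1.51 − 1.26 = 0.25.
Reliability = 0.25 / 0.74 = 0.338.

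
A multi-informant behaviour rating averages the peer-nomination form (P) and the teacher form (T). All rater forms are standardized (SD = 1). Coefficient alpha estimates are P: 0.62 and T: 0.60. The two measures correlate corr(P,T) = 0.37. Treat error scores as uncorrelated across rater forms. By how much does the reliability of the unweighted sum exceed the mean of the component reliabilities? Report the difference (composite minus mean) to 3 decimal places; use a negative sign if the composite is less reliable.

0.105

Var(sum) = 2 + 0.74 = 2.74; true-score variance = 1.22 + 0.74 = 1.96; composite reliability = 0.7153.
Mean component reliability = 0.6100.
Difference = 0.7153 − 0.6100 = 0.105.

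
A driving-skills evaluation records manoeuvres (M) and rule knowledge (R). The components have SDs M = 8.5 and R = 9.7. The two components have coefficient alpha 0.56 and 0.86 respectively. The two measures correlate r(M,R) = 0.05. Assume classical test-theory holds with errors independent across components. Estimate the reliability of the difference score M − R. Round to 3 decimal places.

0.716

Var(M−R) = 8.5² + 9.7² − 2·8.5·9.7·0.05 = 166.34 − 8.245 = 158.095.
Because errors are independent across components, Cov(Tᵢ,Tⱼ) = Cov(Xᵢ,Xⱼ); the off-diagonal part of the true-score variance is the same as above.
True-score variance = [8.5²·0.56 + 9.7²·0.86] − 8.245 = 121.377 − 8.245 = 113.132.
Reliability = 113.132 / 158.095 = 0.716.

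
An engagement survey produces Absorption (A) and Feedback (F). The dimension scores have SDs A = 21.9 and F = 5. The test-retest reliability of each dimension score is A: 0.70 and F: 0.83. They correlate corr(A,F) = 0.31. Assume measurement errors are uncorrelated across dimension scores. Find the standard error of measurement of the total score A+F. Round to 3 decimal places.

12.171

Var(total) = 504.61 + 67.89 = 572.5.
True-score variance = 356.477 + 67.89 = 424.367, so reliability = 0.7413.
Error variance = 572.5 − 424.367 = 148.133; SEM = √148.133 = 12.171.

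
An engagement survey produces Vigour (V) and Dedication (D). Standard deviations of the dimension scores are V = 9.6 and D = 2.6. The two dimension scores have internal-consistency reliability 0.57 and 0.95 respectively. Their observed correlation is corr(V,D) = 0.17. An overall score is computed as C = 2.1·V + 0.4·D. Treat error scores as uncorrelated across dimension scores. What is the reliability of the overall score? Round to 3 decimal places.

Var(C) = 2.1²·9.6² + 0.4²·2.6² + 2·[0.84·9.6·2.6·0.17] = 407.507 + 7.12858 = 414.636.
Because errors are independent across components, Cov(Tᵢ,Tⱼ) = Cov(Xᵢ,Xⱼ); the off-diagonal part of the true-score variance is the same as above.
True-score variance = [2.1²·9.6²·0.57 + 0.4²·2.6²·0.95] + 7.12858 = 232.69 + 7.12858 = 239.819.
Reliability = 239.819 / 414.636 = 0.578.

0.578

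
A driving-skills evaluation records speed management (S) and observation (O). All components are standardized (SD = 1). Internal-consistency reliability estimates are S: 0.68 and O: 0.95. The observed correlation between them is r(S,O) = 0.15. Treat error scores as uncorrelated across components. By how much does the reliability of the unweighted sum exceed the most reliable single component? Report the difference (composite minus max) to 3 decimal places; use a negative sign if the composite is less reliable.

-0.111

Var(sum) = 2 + 0.3 = 2.3; true-score variance = 1.63 + 0.3 = 1.93; composite reliability = 0.8391.
Max component reliability = 0.9500.
Difference = 0.8391 − 0.9500 = -0.111.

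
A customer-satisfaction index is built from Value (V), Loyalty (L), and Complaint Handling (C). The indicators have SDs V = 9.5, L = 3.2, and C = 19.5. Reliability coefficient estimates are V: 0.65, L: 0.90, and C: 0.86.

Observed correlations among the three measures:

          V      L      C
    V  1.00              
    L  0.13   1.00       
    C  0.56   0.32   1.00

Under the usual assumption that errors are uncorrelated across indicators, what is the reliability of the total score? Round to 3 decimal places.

Var(V+L+C) = 9.5² + 3.2² + 19.5² + 2·[9.5·3.2·0.13 + 9.5·19.5·0.56 + 3.2·19.5·0.32] = 480.74 + 255.32 = 736.06.
Under uncorrelated errors the observed covariances equal the true-score covariances, so only the own-variance terms attenuate.
True-score variance = [9.5²·0.65 + 3.2²·0.90 + 19.5²·0.86] + 255.32 = 394.894 + 255.32 = 650.214.
Reliability = 650.214 / 736.06 = 0.883.

0.883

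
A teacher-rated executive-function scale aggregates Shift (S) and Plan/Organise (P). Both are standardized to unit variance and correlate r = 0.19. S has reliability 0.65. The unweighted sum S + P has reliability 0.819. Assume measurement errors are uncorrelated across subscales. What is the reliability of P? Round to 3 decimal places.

0.919

Var(S+P) = 2 + 2·0.19 = 2.380.
True-score variance = ρ_S + ρ_P + 2·0.19, so 0.819 = (0.65 + ρ_P + 0.38) / 2.380.
ρ_P = 0.819·2.380 − 0.65 − 0.38 = 0.919.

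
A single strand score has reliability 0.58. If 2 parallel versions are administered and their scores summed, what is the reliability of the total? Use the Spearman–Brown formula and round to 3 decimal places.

ρ_k = kρ / (1 + (k−1)ρ) = 2·0.58 / (1 + 1·0.58) = 1.160 / 1.580 = 0.734.

0.734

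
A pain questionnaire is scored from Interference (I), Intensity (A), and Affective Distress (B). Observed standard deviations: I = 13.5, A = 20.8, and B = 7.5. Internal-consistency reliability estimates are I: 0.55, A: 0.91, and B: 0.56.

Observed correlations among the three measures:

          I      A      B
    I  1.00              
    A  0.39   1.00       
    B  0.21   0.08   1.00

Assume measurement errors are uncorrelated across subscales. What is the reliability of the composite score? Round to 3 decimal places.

Var(I+A+B) = 13.5² + 20.8² + 7.5² + 2·[13.5·20.8·0.39 + 13.5·7.5·0.21 + 20.8·7.5·0.08] = 671.14 + 286.509 = 957.649.
Under uncorrelated errors the observed covariances equal the true-score covariances, so only the own-variance terms attenuate.
True-score variance = [13.5²·0.55 + 20.8²·0.91 + 7.5²·0.56] + 286.509 = 525.44 + 286.509 = 811.949.
Reliability = 811.949 / 957.649 = 0.848.

0.848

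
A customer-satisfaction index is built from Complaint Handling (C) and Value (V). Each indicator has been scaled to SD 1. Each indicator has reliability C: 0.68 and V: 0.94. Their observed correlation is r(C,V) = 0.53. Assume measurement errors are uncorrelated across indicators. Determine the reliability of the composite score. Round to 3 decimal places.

Var(C+V) = 2 + 2·[0.53] = 2 + 1.06 = 3.06.
Because errors are independent across components, Cov(Tᵢ,Tⱼ) = Cov(Xᵢ,Xⱼ); the off-diagonal part of the true-score variance is the same as above.
True-score variance = [0.68 + 0.94] + 1.06 = 1.62 + 1.06 = 2.68.
Reliability = 2.68 / 3.06 = 0.876.

0.876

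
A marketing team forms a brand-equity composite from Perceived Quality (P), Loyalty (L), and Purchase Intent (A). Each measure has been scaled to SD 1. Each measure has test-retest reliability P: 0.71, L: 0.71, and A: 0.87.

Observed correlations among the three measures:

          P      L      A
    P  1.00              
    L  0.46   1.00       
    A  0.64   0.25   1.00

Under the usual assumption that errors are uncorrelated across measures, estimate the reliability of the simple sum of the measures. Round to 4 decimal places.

Var(P+L+A) = 3 + 2·[0.46 + 0.64 + 0.25] = 3 + 2.7 = 5.7.
Under uncorrelated errors the observed covariances equal the true-score covariances, so only the own-variance terms attenuate.
True-score variance = [0.71 + 0.71 + 0.87] + 2.7 = 2.29 + 2.7 = 4.99.
Reliability = 4.99 / 5.7 = 0.8754.

0.8754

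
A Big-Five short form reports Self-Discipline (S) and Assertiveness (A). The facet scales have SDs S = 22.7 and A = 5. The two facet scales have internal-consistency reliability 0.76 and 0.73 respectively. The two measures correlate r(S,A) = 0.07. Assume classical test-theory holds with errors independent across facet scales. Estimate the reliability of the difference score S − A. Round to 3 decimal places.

Var(S−A) = 22.7² + 5² − 2·22.7·5·0.07 = 540.29 − 15.89 = 524.4.
Under uncorrelated errors the observed covariances equal the true-score covariances, so only the own-variance terms attenuate.
True-score variance = [22.7²·0.76 + 5²·0.73] − 15.89 = 409.87 − 15.89 = 393.98.
Reliability = 393.98 / 524.4 = 0.751.

0.751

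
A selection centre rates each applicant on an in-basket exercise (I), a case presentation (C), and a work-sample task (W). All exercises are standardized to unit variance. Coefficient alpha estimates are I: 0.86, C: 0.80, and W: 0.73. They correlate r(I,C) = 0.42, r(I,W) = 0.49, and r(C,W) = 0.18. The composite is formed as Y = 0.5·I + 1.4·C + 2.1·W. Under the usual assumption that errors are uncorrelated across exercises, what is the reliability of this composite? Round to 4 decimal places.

Var(Y) = 0.5² + 1.4² + 2.1² + 2·[0.7·0.42 + 1.05·0.49 + 2.94·0.18] = 6.62 + 2.6754 = 9.2954.
With uncorrelated errors the cross-covariances are all true-score covariance, so they carry over unchanged; only the diagonal terms shrink to ρᵢσᵢ².
True-score variance = [0.5²·0.86 + 1.4²·0.80 + 2.1²·0.73] + 2.6754 = 5.0023 + 2.6754 = 7.6777.
Reliability = 7.6777 / 9.2954 = 0.8260.

0.8260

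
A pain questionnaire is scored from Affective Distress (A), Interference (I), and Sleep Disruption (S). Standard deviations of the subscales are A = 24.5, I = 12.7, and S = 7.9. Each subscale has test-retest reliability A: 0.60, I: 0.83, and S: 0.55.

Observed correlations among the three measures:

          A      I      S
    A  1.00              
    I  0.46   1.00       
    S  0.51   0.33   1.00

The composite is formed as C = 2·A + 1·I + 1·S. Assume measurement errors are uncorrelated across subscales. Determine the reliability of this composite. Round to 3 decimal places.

Var(C) = 2²·24.5² + 12.7² + 7.9² + 2·[2·24.5·12.7·0.46 + 2·24.5·7.9·0.51 + 12.7·7.9·0.33] = 2624.7 + 1033.58 = 3658.28.
With uncorrelated errors the cross-covariances are all true-score covariance, so they carry over unchanged; only the diagonal terms shrink to ρᵢσᵢ².
True-score variance = [2²·24.5²·0.60 + 12.7²·0.83 + 7.9²·0.55] + 1033.58 = 1608.8 + 1033.58 = 2642.37.
Reliability = 2642.37 / 3658.28 = 0.722.

0.722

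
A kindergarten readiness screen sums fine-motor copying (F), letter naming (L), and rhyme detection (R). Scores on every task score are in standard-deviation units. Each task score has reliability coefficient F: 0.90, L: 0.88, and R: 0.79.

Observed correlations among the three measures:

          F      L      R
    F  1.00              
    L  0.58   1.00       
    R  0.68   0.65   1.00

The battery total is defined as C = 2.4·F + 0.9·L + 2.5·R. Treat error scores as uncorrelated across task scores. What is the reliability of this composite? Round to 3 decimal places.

0.925

Var(C) = 2.4² + 0.9² + 2.5² + 2·[2.16·0.58 + 6·0.68 + 2.25·0.65] = 12.82 + 13.5906 = 26.4106.
Under uncorrelated errors the observed covariances equal the true-score covariances, so only the own-variance terms attenuate.
True-score variance = [2.4²·0.90 + 0.9²·0.88 + 2.5²·0.79] + 13.5906 = 10.8343 + 13.5906 = 24.4249.
Reliability = 24.4249 / 26.4106 = 0.925.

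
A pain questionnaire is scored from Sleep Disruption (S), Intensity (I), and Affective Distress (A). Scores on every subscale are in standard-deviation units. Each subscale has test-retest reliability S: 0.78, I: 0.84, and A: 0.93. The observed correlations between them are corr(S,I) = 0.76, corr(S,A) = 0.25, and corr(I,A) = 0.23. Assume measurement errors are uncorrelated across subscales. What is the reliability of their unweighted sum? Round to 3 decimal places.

0.918

Var(S+I+A) = 3 + 2·[0.76 + 0.25 + 0.23] = 3 + 2.48 = 5.48.
With uncorrelated errors the cross-covariances are all true-score covariance, so they carry over unchanged; only the diagonal terms shrink to ρᵢσᵢ².
True-score variance = [0.78 + 0.84 + 0.93] + 2.48 = 2.55 + 2.48 = 5.03.
Reliability = 5.03 / 5.48 = 0.918.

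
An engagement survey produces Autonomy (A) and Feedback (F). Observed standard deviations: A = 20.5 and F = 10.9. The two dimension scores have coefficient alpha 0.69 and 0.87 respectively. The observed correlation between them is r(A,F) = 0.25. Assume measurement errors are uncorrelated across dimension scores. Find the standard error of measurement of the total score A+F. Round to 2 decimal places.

Var(total) = 539.06 + 111.725 = 650.785.
True-score variance = 393.337 + 111.725 = 505.062, so reliability = 0.7761.
Error variance = 650.785 − 505.062 = 145.723; SEM = √145.723 = 12.07.

12.07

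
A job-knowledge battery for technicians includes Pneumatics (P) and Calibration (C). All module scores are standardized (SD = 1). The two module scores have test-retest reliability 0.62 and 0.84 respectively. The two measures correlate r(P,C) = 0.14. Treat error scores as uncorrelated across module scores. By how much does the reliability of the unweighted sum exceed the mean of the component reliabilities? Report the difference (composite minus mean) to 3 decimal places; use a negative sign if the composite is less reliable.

Var(sum) = 2 + 0.28 = 2.28; true-score variance = 1.46 + 0.28 = 1.74; composite reliability = 0.7632.
Mean component reliability = 0.7300.
Difference = 0.7632 − 0.7300 = 0.033.

0.033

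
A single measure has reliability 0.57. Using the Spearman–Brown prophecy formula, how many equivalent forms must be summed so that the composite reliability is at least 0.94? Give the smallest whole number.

k ≥ ρ*(1−ρ₁)/(ρ₁(1−ρ*)) = 0.94·0.43 / (0.57·0.06) = 11.819.
Smallest integer k = 12.

12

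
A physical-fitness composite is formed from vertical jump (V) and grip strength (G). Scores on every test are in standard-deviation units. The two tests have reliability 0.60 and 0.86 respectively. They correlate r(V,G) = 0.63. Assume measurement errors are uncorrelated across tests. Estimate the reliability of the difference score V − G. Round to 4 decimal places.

0.2703

Var(V−G) = 1 + 1 − 2·0.63 = 2 − 1.26 = 0.74.
Under uncorrelated errors the observed covariances equal the true-score covariances, so only the own-variance terms attenuate.
True-score variance = [0.60 + 0.86] − 1.26 = 1.46 − 1.26 = 0.2.
Reliability = 0.2 / 0.74 = 0.2703.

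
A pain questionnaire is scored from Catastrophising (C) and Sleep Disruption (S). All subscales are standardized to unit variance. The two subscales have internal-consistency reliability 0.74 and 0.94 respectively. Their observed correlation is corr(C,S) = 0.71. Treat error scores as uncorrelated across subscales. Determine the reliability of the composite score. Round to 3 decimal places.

Var(C+S) = 2 + 2·[0.71] = 2 + 1.42 = 3.42.
Under uncorrelated errors the observed covariances equal the true-score covariances, so only the own-variance terms attenuate.
True-score variance = [0.74 + 0.94] + 1.42 = 1.68 + 1.42 = 3.1.
Reliability = 3.1 / 3.42 = 0.906.

0.906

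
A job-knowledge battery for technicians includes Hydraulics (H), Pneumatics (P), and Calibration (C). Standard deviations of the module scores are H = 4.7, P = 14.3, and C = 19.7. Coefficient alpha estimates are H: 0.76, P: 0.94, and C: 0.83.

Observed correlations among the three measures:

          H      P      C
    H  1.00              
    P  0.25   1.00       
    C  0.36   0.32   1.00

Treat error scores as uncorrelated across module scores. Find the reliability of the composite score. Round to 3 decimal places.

0.907

Var(H+P+C) = 4.7² + 14.3² + 19.7² + 2·[4.7·14.3·0.25 + 4.7·19.7·0.36 + 14.3·19.7·0.32] = 614.67 + 280.564 = 895.234.
Because errors are independent across components, Cov(Tᵢ,Tⱼ) = Cov(Xᵢ,Xⱼ); the off-diagonal part of the true-score variance is the same as above.
True-score variance = [4.7²·0.76 + 14.3²·0.94 + 19.7²·0.83] + 280.564 = 531.124 + 280.564 = 811.688.
Reliability = 811.688 / 895.234 = 0.907.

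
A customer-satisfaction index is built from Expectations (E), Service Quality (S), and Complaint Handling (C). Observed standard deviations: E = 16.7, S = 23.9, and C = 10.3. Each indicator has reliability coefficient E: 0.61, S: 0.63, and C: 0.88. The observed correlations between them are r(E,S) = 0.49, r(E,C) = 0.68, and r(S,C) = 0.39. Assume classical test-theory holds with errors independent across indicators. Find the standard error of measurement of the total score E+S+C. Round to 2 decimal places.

18.24

Var(total) = 956.19 + 817.094 = 1773.28.
True-score variance = 623.344 + 817.094 = 1440.44, so reliability = 0.8123.
Error variance = 1773.28 − 1440.44 = 332.846; SEM = √332.846 = 18.24.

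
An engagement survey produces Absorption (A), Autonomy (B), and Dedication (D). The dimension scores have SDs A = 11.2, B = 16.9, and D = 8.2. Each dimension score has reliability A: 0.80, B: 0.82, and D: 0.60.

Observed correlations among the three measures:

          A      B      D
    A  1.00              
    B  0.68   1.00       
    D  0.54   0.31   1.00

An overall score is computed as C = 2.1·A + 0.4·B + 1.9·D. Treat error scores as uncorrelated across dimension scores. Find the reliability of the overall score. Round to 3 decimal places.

0.858

Var(C) = 2.1²·11.2² + 0.4²·16.9² + 1.9²·8.2² + 2·[0.84·11.2·16.9·0.68 + 3.99·11.2·8.2·0.54 + 0.76·16.9·8.2·0.31] = 841.624 + 677.289 = 1518.91.
Because errors are independent across components, Cov(Tᵢ,Tⱼ) = Cov(Xᵢ,Xⱼ); the off-diagonal part of the true-score variance is the same as above.
True-score variance = [2.1²·11.2²·0.80 + 0.4²·16.9²·0.82 + 1.9²·8.2²·0.60] + 677.289 = 625.666 + 677.289 = 1302.96.
Reliability = 1302.96 / 1518.91 = 0.858.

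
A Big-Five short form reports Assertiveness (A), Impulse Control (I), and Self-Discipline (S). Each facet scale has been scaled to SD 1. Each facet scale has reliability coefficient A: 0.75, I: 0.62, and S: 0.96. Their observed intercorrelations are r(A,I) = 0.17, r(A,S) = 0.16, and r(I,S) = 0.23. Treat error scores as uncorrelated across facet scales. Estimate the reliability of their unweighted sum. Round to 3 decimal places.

Var(A+I+S) = 3 + 2·[0.17 + 0.16 + 0.23] = 3 + 1.12 = 4.12.
Under uncorrelated errors the observed covariances equal the true-score covariances, so only the own-variance terms attenuate.
True-score variance = [0.75 + 0.62 + 0.96] + 1.12 = 2.33 + 1.12 = 3.45.
Reliability = 3.45 / 4.12 = 0.837.

0.837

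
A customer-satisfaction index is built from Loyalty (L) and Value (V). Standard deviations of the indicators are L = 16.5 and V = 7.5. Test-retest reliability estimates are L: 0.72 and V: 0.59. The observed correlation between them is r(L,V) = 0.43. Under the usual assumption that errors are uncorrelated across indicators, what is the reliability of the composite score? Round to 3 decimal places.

0.772

Var(L+V) = 16.5² + 7.5² + 2·[16.5·7.5·0.43] = 328.5 + 106.425 = 434.925.
Because errors are independent across components, Cov(Tᵢ,Tⱼ) = Cov(Xᵢ,Xⱼ); the off-diagonal part of the true-score variance is the same as above.
True-score variance = [16.5²·0.72 + 7.5²·0.59] + 106.425 = 229.207 + 106.425 = 335.632.
Reliability = 335.632 / 434.925 = 0.772.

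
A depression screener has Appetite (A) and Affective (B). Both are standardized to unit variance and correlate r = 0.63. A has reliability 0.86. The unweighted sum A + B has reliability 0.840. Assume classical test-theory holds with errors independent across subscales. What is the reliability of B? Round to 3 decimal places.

Var(A+B) = 2 + 2·0.63 = 3.260.
True-score variance = ρ_A + ρ_B + 2·0.63, so 0.840 = (0.86 + ρ_B + 1.26) / 3.260.
ρ_B = 0.840·3.260 − 0.86 − 1.26 = 0.618.

0.618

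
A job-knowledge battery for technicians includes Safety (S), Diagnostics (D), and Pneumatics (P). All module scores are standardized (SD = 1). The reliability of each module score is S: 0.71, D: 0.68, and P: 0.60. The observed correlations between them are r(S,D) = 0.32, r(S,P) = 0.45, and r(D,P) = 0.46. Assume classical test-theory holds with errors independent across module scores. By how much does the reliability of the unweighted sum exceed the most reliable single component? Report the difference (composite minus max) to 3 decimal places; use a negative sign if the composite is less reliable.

Var(sum) = 3 + 2.46 = 5.46; true-score variance = 1.99 + 2.46 = 4.45; composite reliability = 0.8150.
Max component reliability = 0.7100.
Difference = 0.8150 − 0.7100 = 0.105.

0.105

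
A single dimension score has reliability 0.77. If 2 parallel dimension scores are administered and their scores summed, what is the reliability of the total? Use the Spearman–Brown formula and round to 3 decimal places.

0.870

ρ_k = kρ / (1 + (k−1)ρ) = 2·0.77 / (1 + 1·0.77) = 1.540 / 1.770 = 0.870.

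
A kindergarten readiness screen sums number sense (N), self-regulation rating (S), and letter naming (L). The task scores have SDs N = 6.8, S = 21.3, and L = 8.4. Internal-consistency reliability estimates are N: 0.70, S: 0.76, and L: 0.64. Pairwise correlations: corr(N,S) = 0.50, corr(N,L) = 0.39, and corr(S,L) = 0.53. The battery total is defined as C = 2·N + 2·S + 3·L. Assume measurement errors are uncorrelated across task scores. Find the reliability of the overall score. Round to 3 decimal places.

0.844

Var(C) = 2²·6.8² + 2²·21.3² + 3²·8.4² + 2·[4·6.8·21.3·0.50 + 6·6.8·8.4·0.39 + 6·21.3·8.4·0.53] = 2634.76 + 1984.61 = 4619.37.
Because errors are independent across components, Cov(Tᵢ,Tⱼ) = Cov(Xᵢ,Xⱼ); the off-diagonal part of the true-score variance is the same as above.
True-score variance = [2²·6.8²·0.70 + 2²·21.3²·0.76 + 3²·8.4²·0.64] + 1984.61 = 1915.12 + 1984.61 = 3899.73.
Reliability = 3899.73 / 4619.37 = 0.844.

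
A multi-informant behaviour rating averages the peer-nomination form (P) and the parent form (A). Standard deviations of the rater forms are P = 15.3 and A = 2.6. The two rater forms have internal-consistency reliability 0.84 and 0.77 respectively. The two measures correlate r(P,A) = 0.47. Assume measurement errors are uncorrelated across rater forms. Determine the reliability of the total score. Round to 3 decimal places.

Var(P+A) = 15.3² + 2.6² + 2·[15.3·2.6·0.47] = 240.85 + 37.3932 = 278.243.
With uncorrelated errors the cross-covariances are all true-score covariance, so they carry over unchanged; only the diagonal terms shrink to ρᵢσᵢ².
True-score variance = [15.3²·0.84 + 2.6²·0.77] + 37.3932 = 201.841 + 37.3932 = 239.234.
Reliability = 239.234 / 278.243 = 0.860.

0.860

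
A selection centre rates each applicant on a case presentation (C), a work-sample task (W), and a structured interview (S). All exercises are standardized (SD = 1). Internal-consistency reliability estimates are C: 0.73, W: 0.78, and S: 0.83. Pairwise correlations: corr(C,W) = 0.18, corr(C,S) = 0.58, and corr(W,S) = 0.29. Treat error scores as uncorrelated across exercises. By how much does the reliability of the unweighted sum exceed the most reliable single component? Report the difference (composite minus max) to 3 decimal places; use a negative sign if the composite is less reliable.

Var(sum) = 3 + 2.1 = 5.1; true-score variance = 2.34 + 2.1 = 4.44; composite reliability = 0.8706.
Max component reliability = 0.8300.
Difference = 0.8706 − 0.8300 = 0.041.

0.041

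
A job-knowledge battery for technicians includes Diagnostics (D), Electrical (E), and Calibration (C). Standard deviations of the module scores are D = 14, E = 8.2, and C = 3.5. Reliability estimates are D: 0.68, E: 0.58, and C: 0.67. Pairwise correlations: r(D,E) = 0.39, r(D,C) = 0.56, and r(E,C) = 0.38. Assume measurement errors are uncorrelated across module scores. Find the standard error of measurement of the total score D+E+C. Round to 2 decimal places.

Var(total) = 275.49 + 166.236 = 441.726.
True-score variance = 180.487 + 166.236 = 346.723, so reliability = 0.7849.
Error variance = 441.726 − 346.723 = 95.0033; SEM = √95.0033 = 9.75.

9.75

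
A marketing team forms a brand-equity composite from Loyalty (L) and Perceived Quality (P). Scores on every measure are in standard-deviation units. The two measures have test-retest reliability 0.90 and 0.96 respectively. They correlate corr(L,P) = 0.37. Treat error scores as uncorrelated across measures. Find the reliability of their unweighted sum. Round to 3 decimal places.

Var(L+P) = 2 + 2·[0.37] = 2 + 0.74 = 2.74.
Under uncorrelated errors the observed covariances equal the true-score covariances, so only the own-variance terms attenuate.
True-score variance = [0.90 + 0.96] + 0.74 = 1.86 + 0.74 = 2.6.
Reliability = 2.6 / 2.74 = 0.949.

0.949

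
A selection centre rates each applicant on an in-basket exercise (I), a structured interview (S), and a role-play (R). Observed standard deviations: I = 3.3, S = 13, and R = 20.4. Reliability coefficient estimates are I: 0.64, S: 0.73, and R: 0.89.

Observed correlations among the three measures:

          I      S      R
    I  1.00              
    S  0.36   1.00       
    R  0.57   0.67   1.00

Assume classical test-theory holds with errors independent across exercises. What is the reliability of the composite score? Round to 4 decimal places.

Var(I+S+R) = 3.3² + 13² + 20.4² + 2·[3.3·13·0.36 + 3.3·20.4·0.57 + 13·20.4·0.67] = 596.05 + 463.001 = 1059.05.
With uncorrelated errors the cross-covariances are all true-score covariance, so they carry over unchanged; only the diagonal terms shrink to ρᵢσᵢ².
True-score variance = [3.3²·0.64 + 13²·0.73 + 20.4²·0.89] + 463.001 = 500.722 + 463.001 = 963.723.
Reliability = 963.723 / 1059.05 = 0.9100.

0.9100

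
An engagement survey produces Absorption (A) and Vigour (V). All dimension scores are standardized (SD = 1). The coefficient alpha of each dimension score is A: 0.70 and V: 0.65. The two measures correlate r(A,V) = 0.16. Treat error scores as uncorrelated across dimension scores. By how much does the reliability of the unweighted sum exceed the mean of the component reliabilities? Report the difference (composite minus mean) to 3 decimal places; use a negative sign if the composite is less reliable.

Var(sum) = 2 + 0.32 = 2.32; true-score variance = 1.35 + 0.32 = 1.67; composite reliability = 0.7198.
Mean component reliability = 0.6750.
Difference = 0.7198 − 0.6750 = 0.045.

0.045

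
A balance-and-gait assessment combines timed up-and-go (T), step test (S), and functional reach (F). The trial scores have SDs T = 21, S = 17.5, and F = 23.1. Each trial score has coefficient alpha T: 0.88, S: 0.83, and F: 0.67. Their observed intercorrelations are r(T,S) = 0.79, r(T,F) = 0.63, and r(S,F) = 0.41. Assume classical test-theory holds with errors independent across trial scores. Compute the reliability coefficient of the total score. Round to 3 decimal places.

0.900

Var(T+S+F) = 21² + 17.5² + 23.1² + 2·[21·17.5·0.79 + 21·23.1·0.63 + 17.5·23.1·0.41] = 1280.86 + 1523.36 = 2804.22.
Under uncorrelated errors the observed covariances equal the true-score covariances, so only the own-variance terms attenuate.
True-score variance = [21²·0.88 + 17.5²·0.83 + 23.1²·0.67] + 1523.36 = 999.786 + 1523.36 = 2523.15.
Reliability = 2523.15 / 2804.22 = 0.900.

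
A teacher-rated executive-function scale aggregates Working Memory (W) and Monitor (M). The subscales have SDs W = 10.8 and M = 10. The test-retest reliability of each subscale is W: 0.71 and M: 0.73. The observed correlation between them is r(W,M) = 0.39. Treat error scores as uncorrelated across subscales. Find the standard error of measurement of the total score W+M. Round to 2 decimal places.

Var(total) = 216.64 + 84.24 = 300.88.
True-score variance = 155.814 + 84.24 = 240.054, so reliability = 0.7978.
Error variance = 300.88 − 240.054 = 60.8256; SEM = √60.8256 = 7.80.

7.80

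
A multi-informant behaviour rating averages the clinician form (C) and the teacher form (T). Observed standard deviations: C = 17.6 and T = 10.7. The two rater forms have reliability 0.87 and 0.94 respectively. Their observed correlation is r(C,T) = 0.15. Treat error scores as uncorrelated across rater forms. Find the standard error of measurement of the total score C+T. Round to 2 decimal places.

6.87

Var(total) = 424.25 + 56.496 = 480.746.
True-score variance = 377.112 + 56.496 = 433.608, so reliability = 0.9019.
Error variance = 480.746 − 433.608 = 47.1382; SEM = √47.1382 = 6.87.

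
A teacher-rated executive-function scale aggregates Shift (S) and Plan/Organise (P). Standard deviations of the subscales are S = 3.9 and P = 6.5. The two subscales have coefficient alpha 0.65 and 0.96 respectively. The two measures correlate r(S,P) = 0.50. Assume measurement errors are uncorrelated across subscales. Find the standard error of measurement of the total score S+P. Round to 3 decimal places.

2.648

Var(total) = 57.46 + 25.35 = 82.81.
True-score variance = 50.4465 + 25.35 = 75.7965, so reliability = 0.9153.
Error variance = 82.81 − 75.7965 = 7.0135; SEM = √7.0135 = 2.648.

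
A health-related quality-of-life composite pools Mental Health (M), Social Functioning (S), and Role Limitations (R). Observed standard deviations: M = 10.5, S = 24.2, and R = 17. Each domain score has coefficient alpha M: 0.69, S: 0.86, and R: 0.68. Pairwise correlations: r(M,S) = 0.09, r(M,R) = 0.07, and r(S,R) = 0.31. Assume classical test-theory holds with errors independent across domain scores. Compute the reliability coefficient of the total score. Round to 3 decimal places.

Var(M+S+R) = 10.5² + 24.2² + 17² + 2·[10.5·24.2·0.09 + 10.5·17·0.07 + 24.2·17·0.31] = 984.89 + 325.796 = 1310.69.
With uncorrelated errors the cross-covariances are all true-score covariance, so they carry over unchanged; only the diagonal terms shrink to ρᵢσᵢ².
True-score variance = [10.5²·0.69 + 24.2²·0.86 + 17²·0.68] + 325.796 = 776.243 + 325.796 = 1102.04.
Reliability = 1102.04 / 1310.69 = 0.841.

0.841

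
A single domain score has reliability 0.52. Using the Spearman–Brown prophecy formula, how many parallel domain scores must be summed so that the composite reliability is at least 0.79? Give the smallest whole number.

k ≥ ρ*(1−ρ₁)/(ρ₁(1−ρ*)) = 0.79·0.48 / (0.52·0.21) = 3.473.
Smallest integer k = 4.

4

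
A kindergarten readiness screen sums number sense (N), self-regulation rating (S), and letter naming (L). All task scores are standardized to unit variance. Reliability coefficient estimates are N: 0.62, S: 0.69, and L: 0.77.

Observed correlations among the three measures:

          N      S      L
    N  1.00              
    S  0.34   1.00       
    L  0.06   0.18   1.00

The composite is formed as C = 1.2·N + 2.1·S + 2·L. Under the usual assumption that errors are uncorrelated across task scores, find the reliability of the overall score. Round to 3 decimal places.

0.788

Var(C) = 1.2² + 2.1² + 2² + 2·[2.52·0.34 + 2.4·0.06 + 4.2·0.18] = 9.85 + 3.5136 = 13.3636.
Under uncorrelated errors the observed covariances equal the true-score covariances, so only the own-variance terms attenuate.
True-score variance = [1.2²·0.62 + 2.1²·0.69 + 2²·0.77] + 3.5136 = 7.0157 + 3.5136 = 10.5293.
Reliability = 10.5293 / 13.3636 = 0.788.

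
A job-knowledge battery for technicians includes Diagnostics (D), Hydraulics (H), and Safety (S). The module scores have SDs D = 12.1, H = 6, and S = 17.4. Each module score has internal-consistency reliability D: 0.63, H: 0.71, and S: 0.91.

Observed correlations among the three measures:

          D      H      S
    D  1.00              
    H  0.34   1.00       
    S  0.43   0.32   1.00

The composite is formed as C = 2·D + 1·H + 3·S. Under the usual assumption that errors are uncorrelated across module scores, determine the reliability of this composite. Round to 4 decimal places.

0.9002

Var(C) = 2²·12.1² + 6² + 3²·17.4² + 2·[2·12.1·6·0.34 + 6·12.1·17.4·0.43 + 3·6·17.4·0.32] = 3346.48 + 1385.57 = 4732.05.
Under uncorrelated errors the observed covariances equal the true-score covariances, so only the own-variance terms attenuate.
True-score variance = [2²·12.1²·0.63 + 6²·0.71 + 3²·17.4²·0.91] + 1385.57 = 2874.12 + 1385.57 = 4259.69.
Reliability = 4259.69 / 4732.05 = 0.9002.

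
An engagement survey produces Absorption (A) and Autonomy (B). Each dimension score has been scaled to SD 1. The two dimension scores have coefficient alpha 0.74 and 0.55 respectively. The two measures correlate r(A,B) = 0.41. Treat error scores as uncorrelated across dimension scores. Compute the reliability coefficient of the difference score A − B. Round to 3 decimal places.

0.398

Var(A−B) = 1 + 1 − 2·0.41 = 2 − 0.82 = 1.18.
With uncorrelated errors the cross-covariances are all true-score covariance, so they carry over unchanged; only the diagonal terms shrink to ρᵢσᵢ².
True-score variance = [0.74 + 0.55] − 0.82 = 1.29 − 0.82 = 0.47.
Reliability = 0.47 / 1.18 = 0.398.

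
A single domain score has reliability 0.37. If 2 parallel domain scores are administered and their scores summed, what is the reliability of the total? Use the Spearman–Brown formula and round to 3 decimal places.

ρ_k = kρ / (1 + (k−1)ρ) = 2·0.37 / (1 + 1·0.37) = 0.740 / 1.370 = 0.540.

0.540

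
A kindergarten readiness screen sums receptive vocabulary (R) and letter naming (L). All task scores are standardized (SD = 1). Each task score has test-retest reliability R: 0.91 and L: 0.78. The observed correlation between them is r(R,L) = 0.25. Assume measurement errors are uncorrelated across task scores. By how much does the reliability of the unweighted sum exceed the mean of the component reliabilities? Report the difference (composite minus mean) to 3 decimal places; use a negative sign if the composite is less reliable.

Var(sum) = 2 + 0.5 = 2.5; true-score variance = 1.69 + 0.5 = 2.19; composite reliability = 0.8760.
Mean component reliability = 0.8450.
Difference = 0.8760 − 0.8450 = 0.031.

0.031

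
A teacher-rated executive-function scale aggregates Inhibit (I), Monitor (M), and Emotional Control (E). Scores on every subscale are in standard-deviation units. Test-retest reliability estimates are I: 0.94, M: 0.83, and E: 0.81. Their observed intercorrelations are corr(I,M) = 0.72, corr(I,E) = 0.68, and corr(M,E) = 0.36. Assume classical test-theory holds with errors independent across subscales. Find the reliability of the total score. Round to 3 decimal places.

0.936

Var(I+M+E) = 3 + 2·[0.72 + 0.68 + 0.36] = 3 + 3.52 = 6.52.
Because errors are independent across components, Cov(Tᵢ,Tⱼ) = Cov(Xᵢ,Xⱼ); the off-diagonal part of the true-score variance is the same as above.
True-score variance = [0.94 + 0.83 + 0.81] + 3.52 = 2.58 + 3.52 = 6.1.
Reliability = 6.1 / 6.52 = 0.936.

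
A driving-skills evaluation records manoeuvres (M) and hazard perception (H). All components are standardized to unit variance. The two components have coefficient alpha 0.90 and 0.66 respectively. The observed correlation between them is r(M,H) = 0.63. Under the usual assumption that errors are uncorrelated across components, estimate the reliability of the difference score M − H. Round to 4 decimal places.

Var(M−H) = 1 + 1 − 2·0.63 = 2 − 1.26 = 0.74.
Under uncorrelated errors the observed covariances equal the true-score covariances, so only the own-variance terms attenuate.
True-score variance = [0.90 + 0.66] − 1.26 = 1.56 − 1.26 = 0.3.
Reliability = 0.3 / 0.74 = 0.4054.

0.4054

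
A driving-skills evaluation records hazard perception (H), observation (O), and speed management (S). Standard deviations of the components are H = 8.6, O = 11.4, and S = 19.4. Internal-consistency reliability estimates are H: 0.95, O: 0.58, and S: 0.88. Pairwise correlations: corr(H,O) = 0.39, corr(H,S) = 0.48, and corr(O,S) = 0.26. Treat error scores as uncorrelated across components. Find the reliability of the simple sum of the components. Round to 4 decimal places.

Var(H+O+S) = 8.6² + 11.4² + 19.4² + 2·[8.6·11.4·0.39 + 8.6·19.4·0.48 + 11.4·19.4·0.26] = 580.28 + 351.641 = 931.921.
Because errors are independent across components, Cov(Tᵢ,Tⱼ) = Cov(Xᵢ,Xⱼ); the off-diagonal part of the true-score variance is the same as above.
True-score variance = [8.6²·0.95 + 11.4²·0.58 + 19.4²·0.88] + 351.641 = 476.836 + 351.641 = 828.476.
Reliability = 828.476 / 931.921 = 0.8890.

0.8890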